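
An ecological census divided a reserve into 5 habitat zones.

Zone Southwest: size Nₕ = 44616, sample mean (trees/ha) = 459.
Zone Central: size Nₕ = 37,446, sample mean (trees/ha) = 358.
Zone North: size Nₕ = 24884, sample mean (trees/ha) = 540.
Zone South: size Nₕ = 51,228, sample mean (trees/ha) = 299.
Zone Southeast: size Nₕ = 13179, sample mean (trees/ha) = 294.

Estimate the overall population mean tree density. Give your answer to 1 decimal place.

N = 44616 + 37446 + 24884 + 51228 + 13179 = 171353.
The stratified mean weights each stratum mean by its population share Nₕ/N.
Σ Nₕx̄ₕ = 44616·459 + 37446·358 + 24884·540 + 51228·299 + 13179·294 = 20478744 + 13405668 + 13437360 + 15317172 + 3874626 = 66513570.
Divide by N: 66513570 / 171353 = 388.167... → 388.2.

388.2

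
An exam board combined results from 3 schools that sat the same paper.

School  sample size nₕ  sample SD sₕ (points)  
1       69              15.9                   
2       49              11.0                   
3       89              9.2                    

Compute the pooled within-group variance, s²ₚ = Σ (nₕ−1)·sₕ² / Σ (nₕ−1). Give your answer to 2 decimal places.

1: (69−1)·15.9² = 68·252.81 = 17191.08
2: (49−1)·11.0² = 48·121 = 5808
3: (89−1)·9.2² = 88·84.64 = 7448.32
Numerator = 30447.4; denominator = Σ(nₕ−1) = 204.
s²ₚ = 30447.4/204 = 149.2520... → 149.25.

149.25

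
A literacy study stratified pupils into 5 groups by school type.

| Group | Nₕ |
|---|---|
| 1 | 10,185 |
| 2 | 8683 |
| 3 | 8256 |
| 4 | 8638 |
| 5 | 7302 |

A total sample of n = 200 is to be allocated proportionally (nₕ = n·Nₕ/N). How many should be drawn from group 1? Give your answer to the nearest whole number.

Share of group 1 = 10185/43064 = 0.23651.
Allocate 200 × 0.23651 = 47.302... → 47.

47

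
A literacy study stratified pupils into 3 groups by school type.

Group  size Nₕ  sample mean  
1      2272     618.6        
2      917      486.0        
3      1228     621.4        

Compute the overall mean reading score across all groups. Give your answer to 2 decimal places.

591.85

x̄_st = (Σ Nₕx̄ₕ) / (Σ Nₕ) = (2272·618.6 + 917·486.0 + 1228·621.4) / 4417
= 2614200.4 / 4417 = 591.8498... → 591.85.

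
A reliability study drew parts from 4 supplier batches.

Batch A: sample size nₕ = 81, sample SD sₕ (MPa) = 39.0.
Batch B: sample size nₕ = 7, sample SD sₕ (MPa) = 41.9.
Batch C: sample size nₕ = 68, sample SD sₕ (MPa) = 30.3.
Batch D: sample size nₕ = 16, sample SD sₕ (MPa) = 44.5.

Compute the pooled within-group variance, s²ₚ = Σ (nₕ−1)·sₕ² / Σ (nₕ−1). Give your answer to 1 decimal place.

1329.9

A: (81−1)·39.0² = 80·1521 = 121680
B: (7−1)·41.9² = 6·1755.61 = 10533.66
C: (68−1)·30.3² = 67·918.09 = 61512.03
D: (16−1)·44.5² = 15·1980.25 = 29703.75
Numerator = 223429.44; denominator = Σ(nₕ−1) = 168.
s²ₚ = 223429.44/168 = 1329.937... → 1329.9.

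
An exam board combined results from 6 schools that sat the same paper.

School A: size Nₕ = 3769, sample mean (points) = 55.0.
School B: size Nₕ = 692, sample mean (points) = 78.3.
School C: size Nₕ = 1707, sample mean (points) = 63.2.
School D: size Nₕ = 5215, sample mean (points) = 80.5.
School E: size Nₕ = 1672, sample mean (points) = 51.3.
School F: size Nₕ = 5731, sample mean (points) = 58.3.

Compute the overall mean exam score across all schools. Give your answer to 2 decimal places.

N = 3769 + 692 + 1707 + 5215 + 1672 + 5731 = 18786.
The stratified mean weights each stratum mean by its population share Nₕ/N.
Σ Nₕx̄ₕ = 3769·55.0 + 692·78.3 + 1707·63.2 + 5215·80.5 + 1672·51.3 + 5731·58.3 = 207295 + 54183.6 + 107882.4 + 419807.5 + 85773.6 + 334117.3 = 1209059.4.
Divide by N: 1209059.4 / 18786 = 64.3596... → 64.36.

64.36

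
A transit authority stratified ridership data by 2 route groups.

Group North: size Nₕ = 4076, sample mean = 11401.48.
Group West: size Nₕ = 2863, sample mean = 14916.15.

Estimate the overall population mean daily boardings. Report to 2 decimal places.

12851.62

N = 6939; weights Wₕ = Nₕ/N = (0.5874, 0.4126).
x̄_st = Σ Wₕ·x̄ₕ = 0.5874·11401.48 + 0.4126·14916.15 ≈ 12851.6169...
→ 12851.62.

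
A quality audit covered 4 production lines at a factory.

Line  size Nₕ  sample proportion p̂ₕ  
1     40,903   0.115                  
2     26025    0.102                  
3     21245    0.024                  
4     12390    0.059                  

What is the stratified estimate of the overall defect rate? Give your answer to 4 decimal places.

Wₕ = Nₕ/N with N = 100563: 0.4067, 0.2588, 0.2113, 0.1232.
p̂_st = 0.4067·0.115 + 0.2588·0.102 + 0.2113·0.024 + 0.1232·0.059 ≈ 0.085511... → 0.0855.

0.0855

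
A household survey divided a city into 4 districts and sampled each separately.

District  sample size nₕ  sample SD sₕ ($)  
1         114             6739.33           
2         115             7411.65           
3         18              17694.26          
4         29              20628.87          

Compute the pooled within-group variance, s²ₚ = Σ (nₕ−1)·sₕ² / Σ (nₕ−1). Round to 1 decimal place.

105266520.7

Degrees of freedom: 113 + 114 + 17 + 28 = 272.
Σ(nₕ−1)sₕ² = 113·45418568.8489 + 114·54932555.7225 + 17·313086836.9476 + 28·425550277.4769 = 28632493629.7531.
s²ₚ = 28632493629.7531 / 272 = 105266520.698... → 105266520.7.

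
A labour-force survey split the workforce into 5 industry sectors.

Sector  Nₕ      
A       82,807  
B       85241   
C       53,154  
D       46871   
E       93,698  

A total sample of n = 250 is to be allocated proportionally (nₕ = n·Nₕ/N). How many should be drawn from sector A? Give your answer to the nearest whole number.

N = 82807 + 85241 + 53154 + 46871 + 93698 = 361771.
n_A = 250·82807/361771 = 57.223... → 57.

57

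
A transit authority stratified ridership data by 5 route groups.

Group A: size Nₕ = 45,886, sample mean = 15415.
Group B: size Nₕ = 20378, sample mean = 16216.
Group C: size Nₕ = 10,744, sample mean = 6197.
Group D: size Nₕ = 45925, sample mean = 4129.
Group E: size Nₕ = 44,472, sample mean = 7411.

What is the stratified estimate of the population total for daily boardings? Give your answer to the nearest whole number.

A: 45886·15415 = 707332690
B: 20378·16216 = 330449648
C: 10744·6197 = 66580568
D: 45925·4129 = 189624325
E: 44472·7411 = 329581992
τ̂ = Σ Nₕx̄ₕ = 1623569223.

1623569223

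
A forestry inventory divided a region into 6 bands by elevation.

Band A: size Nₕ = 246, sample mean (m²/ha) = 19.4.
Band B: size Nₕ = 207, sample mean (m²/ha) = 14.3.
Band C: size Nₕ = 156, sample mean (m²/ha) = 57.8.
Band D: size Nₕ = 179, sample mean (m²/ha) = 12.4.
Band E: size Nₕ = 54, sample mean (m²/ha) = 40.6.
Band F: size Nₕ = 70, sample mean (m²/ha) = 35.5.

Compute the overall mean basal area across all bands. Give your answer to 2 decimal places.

25.93

N = 912; weights Wₕ = Nₕ/N = (0.2697, 0.2270, 0.1711, 0.1963, 0.0592, 0.0768).
x̄_st = Σ Wₕ·x̄ₕ = 0.2697·19.4 + 0.2270·14.3 + 0.1711·57.8 + 0.1963·12.4 + 0.0592·40.6 + 0.0768·35.5 ≈ 25.9280...
→ 25.93.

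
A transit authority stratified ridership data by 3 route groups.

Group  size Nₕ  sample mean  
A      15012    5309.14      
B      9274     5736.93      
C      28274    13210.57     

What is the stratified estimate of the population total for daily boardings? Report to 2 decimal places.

506420754.68

A: 15012·5309.14 = 79700809.68
B: 9274·5736.93 = 53204288.82
C: 28274·13210.57 = 373515656.18
τ̂ = Σ Nₕx̄ₕ = 506420754.68.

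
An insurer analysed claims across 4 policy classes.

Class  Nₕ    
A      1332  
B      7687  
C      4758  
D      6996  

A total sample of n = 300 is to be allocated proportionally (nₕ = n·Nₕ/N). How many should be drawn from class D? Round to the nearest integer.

Share of class D = 6996/20773 = 0.33678.
Allocate 300 × 0.33678 = 101.035... → 101.

101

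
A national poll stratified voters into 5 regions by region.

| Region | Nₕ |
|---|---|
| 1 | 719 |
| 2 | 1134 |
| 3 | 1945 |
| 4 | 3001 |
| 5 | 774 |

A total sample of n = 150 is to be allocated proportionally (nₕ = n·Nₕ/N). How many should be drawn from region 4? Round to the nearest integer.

N = 719 + 1134 + 1945 + 3001 + 774 = 7573.
n_4 = 150·3001/7573 = 59.441... → 59.

59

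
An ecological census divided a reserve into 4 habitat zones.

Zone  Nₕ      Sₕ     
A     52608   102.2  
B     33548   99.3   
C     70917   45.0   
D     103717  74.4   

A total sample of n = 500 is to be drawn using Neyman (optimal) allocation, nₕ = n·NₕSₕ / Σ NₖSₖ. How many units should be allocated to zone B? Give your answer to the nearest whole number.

Σ NₕSₕ = 52608·102.2 + 33548·99.3 + 70917·45.0 + 103717·74.4 = 19615663.8.
Share for B: 3331316.4/19615663.8 = 0.16983.
n_B = 500 × 0.16983 = 84.915... → 85.

85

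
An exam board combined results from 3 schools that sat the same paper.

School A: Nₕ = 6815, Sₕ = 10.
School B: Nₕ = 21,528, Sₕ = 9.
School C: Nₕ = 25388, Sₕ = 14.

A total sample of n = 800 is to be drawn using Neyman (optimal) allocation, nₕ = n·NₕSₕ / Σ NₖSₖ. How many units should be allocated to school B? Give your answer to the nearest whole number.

251

A: NₕSₕ = 6815·10 = 68150
B: NₕSₕ = 21528·9 = 193752
C: NₕSₕ = 25388·14 = 355432
Σ NₕSₕ = 617334.
n_B = 800·193752/617334 = 251.082... → 251.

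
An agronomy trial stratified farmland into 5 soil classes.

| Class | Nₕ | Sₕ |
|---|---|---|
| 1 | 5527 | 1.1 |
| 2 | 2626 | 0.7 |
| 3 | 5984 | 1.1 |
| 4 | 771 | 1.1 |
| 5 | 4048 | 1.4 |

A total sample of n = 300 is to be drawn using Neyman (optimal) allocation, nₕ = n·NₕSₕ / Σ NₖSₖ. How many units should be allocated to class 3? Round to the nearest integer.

94

Σ NₕSₕ = 5527·1.1 + 2626·0.7 + 5984·1.1 + 771·1.1 + 4048·1.4 = 21015.6.
Share for 3: 6582.4/21015.6 = 0.31321.
n_3 = 300 × 0.31321 = 93.964... → 94.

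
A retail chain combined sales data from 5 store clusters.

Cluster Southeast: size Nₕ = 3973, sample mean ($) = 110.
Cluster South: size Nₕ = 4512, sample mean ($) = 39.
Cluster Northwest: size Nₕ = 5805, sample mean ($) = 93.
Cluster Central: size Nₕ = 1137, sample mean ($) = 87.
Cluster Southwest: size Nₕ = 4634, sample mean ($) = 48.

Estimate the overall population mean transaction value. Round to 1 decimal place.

73.5

x̄_st = (Σ Nₕx̄ₕ) / (Σ Nₕ) = (3973·110 + 4512·39 + 5805·93 + 1137·87 + 4634·48) / 20061
= 1474214 / 20061 = 73.487... → 73.5.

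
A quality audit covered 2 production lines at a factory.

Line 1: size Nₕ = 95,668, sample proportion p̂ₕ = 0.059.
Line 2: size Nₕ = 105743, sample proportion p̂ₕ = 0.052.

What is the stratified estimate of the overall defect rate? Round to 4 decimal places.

0.0553

N = 95668 + 105743 = 201411.
Overall proportion = Σ (Nₕ/N)·p̂ₕ.
Σ Nₕp̂ₕ = 5644.412 + 5498.636 = 11143.048.
11143.048 / 201411 = 0.055325... → 0.0553.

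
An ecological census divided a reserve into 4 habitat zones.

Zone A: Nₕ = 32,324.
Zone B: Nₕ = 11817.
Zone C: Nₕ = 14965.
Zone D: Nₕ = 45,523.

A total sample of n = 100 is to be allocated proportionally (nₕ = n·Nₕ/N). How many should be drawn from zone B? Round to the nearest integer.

11

N = 32324 + 11817 + 14965 + 45523 = 104629.
n_B = 100·11817/104629 = 11.294... → 11.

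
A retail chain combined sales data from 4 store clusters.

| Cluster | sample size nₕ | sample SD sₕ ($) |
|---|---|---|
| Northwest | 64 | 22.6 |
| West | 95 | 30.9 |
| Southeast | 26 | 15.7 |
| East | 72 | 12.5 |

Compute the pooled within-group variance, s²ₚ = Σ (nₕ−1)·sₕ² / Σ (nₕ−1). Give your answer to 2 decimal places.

Northwest: (64−1)·22.6² = 63·510.76 = 32177.88
West: (95−1)·30.9² = 94·954.81 = 89752.14
Southeast: (26−1)·15.7² = 25·246.49 = 6162.25
East: (72−1)·12.5² = 71·156.25 = 11093.75
Numerator = 139186.02; denominator = Σ(nₕ−1) = 253.
s²ₚ = 139186.02/253 = 550.1424... → 550.14.

550.14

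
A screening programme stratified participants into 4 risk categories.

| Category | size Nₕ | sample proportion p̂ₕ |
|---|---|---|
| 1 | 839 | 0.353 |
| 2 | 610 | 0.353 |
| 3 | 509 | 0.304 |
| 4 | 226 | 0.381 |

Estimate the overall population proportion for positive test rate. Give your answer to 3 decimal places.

Wₕ = Nₕ/N with N = 2184: 0.3842, 0.2793, 0.2331, 0.1035.
p̂_st = 0.3842·0.353 + 0.2793·0.353 + 0.2331·0.304 + 0.1035·0.381 ≈ 0.34448... → 0.344.

0.344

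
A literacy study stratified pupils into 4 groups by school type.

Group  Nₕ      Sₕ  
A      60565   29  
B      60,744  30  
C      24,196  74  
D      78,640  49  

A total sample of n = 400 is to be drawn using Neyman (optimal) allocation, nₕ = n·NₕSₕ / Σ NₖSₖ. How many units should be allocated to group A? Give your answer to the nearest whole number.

76

A: NₕSₕ = 60565·29 = 1756385
B: NₕSₕ = 60744·30 = 1822320
C: NₕSₕ = 24196·74 = 1790504
D: NₕSₕ = 78640·49 = 3853360
Σ NₕSₕ = 9222569.
n_A = 400·1756385/9222569 = 76.178... → 76.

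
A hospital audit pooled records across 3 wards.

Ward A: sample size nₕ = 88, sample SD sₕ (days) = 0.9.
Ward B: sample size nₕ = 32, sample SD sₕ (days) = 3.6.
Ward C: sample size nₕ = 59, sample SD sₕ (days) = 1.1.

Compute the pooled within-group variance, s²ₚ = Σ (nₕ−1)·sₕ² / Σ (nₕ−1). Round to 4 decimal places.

Degrees of freedom: 87 + 31 + 58 = 176.
Σ(nₕ−1)sₕ² = 87·0.81 + 31·12.96 + 58·1.21 = 542.41.
s²ₚ = 542.41 / 176 = 3.081875 → 3.0819.

3.0819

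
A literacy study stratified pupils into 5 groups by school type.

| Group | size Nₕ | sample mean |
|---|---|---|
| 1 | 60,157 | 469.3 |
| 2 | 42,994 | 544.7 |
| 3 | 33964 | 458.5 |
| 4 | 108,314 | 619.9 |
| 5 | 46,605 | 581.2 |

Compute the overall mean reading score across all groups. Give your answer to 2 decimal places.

552.86

N = 292034; weights Wₕ = Nₕ/N = (0.2060, 0.1472, 0.1163, 0.3709, 0.1596).
x̄_st = Σ Wₕ·x̄ₕ = 0.2060·469.3 + 0.1472·544.7 + 0.1163·458.5 + 0.3709·619.9 + 0.1596·581.2 ≈ 552.8592...
→ 552.86.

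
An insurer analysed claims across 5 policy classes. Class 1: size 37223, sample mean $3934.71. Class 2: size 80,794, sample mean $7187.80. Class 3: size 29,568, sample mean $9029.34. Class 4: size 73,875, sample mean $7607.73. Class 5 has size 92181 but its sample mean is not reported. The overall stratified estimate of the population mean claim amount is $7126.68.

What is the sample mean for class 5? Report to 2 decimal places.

7366.22

N = 37223 + 80794 + 29568 + 73875 + 92181 = 313641.
Overall total = μ·N = 7126.68·313641 = 2235219041.88.
Subtract the known strata: 37223·3934.71 + 80794·7187.80 + 29568·9029.34 + 73875·7607.73 = 1556193402.4.
Remaining total for class 5: 2235219041.88 − 1556193402.4 = 679025639.48.
Divide by its size: 679025639.48 / 92181 = 7366.2212... → 7366.22.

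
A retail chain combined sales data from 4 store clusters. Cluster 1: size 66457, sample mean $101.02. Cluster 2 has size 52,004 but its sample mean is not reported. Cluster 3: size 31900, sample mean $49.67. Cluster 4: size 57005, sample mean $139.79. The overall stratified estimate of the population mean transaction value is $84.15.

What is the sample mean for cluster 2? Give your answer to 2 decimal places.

22.75

N = 66457 + 52004 + 31900 + 57005 = 207366.
Overall total = μ·N = 84.15·207366 = 17449848.9.
Subtract the known strata: 66457·101.02 + 31900·49.67 + 57005·139.79 = 16266688.09.
Remaining total for cluster 2: 17449848.9 − 16266688.09 = 1183160.81.
Divide by its size: 1183160.81 / 52004 = 22.7513... → 22.75.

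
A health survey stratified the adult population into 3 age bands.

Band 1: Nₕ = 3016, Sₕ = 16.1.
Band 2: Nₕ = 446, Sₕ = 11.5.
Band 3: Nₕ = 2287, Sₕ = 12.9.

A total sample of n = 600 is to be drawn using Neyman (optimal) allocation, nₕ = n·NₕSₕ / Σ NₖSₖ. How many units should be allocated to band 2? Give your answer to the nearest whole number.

37

Σ NₕSₕ = 3016·16.1 + 446·11.5 + 2287·12.9 = 83188.9.
Share for 2: 5129/83188.9 = 0.06165.
n_2 = 600 × 0.06165 = 36.993... → 37.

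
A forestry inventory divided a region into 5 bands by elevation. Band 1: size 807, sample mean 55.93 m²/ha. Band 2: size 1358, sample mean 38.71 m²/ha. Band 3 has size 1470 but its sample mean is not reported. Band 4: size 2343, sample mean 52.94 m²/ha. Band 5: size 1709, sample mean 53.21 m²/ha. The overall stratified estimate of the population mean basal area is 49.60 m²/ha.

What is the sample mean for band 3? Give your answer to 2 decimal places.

N = 807 + 1358 + 1470 + 2343 + 1709 = 7687.
Overall total = μ·N = 49.60·7687 = 381275.2.
Subtract the known strata: 807·55.93 + 1358·38.71 + 2343·52.94 + 1709·53.21 = 312678.
Remaining total for band 3: 381275.2 − 312678 = 68597.2.
Divide by its size: 68597.2 / 1470 = 46.6648... → 46.66.

46.66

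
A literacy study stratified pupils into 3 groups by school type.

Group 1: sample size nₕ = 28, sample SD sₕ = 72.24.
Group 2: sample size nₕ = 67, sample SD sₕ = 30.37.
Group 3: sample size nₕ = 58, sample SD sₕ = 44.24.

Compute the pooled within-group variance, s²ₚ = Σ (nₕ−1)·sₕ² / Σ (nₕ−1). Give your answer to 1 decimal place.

2088.9

Degrees of freedom: 27 + 66 + 57 = 150.
Σ(nₕ−1)sₕ² = 27·5218.6176 + 66·922.3369 + 57·1957.1776 = 313336.0338.
s²ₚ = 313336.0338 / 150 = 2088.907... → 2088.9.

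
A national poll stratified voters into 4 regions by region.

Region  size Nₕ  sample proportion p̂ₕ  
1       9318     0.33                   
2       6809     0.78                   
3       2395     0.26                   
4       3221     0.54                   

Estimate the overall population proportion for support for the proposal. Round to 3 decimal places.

0.494

Wₕ = Nₕ/N with N = 21743: 0.4286, 0.3132, 0.1102, 0.1481.
p̂_st = 0.4286·0.33 + 0.3132·0.78 + 0.1102·0.26 + 0.1481·0.54 ≈ 0.49432... → 0.494.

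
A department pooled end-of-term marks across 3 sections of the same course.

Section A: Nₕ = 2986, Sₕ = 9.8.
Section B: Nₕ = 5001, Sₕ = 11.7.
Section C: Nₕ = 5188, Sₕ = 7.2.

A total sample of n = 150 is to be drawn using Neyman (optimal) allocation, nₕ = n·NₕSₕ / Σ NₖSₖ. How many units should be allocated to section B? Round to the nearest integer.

A: NₕSₕ = 2986·9.8 = 29262.8
B: NₕSₕ = 5001·11.7 = 58511.7
C: NₕSₕ = 5188·7.2 = 37353.6
Σ NₕSₕ = 125128.1.
n_B = 150·58511.7/125128.1 = 70.142... → 70.

70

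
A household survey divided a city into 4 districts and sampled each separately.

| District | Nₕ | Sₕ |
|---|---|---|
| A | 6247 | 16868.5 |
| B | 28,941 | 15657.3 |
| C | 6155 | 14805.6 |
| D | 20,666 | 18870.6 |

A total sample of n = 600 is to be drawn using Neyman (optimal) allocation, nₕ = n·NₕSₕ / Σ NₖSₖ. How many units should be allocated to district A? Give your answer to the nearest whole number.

61

A: NₕSₕ = 6247·16868.5 = 105377519.5
B: NₕSₕ = 28941·15657.3 = 453137919.3
C: NₕSₕ = 6155·14805.6 = 91128468
D: NₕSₕ = 20666·18870.6 = 389979819.6
Σ NₕSₕ = 1039623726.4.
n_A = 600·105377519.5/1039623726.4 = 60.817... → 61.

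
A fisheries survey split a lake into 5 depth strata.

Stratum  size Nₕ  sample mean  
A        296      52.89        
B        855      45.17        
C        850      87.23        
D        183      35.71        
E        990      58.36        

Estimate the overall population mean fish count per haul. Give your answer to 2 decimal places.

x̄_st = (Σ Nₕx̄ₕ) / (Σ Nₕ) = (296·52.89 + 855·45.17 + 850·87.23 + 183·35.71 + 990·58.36) / 3174
= 192732.62 / 3174 = 60.7223... → 60.72.

60.72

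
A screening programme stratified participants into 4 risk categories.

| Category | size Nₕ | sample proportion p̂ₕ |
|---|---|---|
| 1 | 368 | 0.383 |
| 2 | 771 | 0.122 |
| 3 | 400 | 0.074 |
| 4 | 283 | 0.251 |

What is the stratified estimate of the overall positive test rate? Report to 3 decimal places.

N = 368 + 771 + 400 + 283 = 1822.
Overall proportion = Σ (Nₕ/N)·p̂ₕ.
Σ Nₕp̂ₕ = 140.944 + 94.062 + 29.6 + 71.033 = 335.639.
335.639 / 1822 = 0.18421... → 0.184.

0.184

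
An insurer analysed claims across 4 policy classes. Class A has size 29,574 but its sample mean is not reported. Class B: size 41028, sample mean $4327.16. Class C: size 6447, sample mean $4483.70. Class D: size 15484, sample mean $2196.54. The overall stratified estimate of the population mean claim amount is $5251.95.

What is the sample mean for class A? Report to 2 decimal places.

8302.10

N = 29574 + 41028 + 6447 + 15484 = 92533.
Overall total = μ·N = 5251.95·92533 = 485978689.35.
Subtract the known strata: 41028·4327.16 + 6447·4483.70 + 15484·2196.54 = 240452359.74.
Remaining total for class A: 485978689.35 − 240452359.74 = 245526329.61.
Divide by its size: 245526329.61 / 29574 = 8302.1008... → 8302.10.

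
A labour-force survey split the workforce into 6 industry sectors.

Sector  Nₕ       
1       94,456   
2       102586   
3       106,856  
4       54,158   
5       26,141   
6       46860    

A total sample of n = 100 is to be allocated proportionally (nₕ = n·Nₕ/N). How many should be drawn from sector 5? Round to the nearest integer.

N = 94456 + 102586 + 106856 + 54158 + 26141 + 46860 = 431057.
n_5 = 100·26141/431057 = 6.064... → 6.

6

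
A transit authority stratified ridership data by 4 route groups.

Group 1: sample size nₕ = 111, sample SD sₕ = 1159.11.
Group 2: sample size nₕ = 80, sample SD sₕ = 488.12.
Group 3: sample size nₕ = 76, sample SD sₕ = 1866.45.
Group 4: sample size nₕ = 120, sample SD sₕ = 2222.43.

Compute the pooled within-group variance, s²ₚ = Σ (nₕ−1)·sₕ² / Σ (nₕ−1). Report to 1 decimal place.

2651823.7

1: (111−1)·1159.11² = 110·1343535.9921 = 147788959.131
2: (80−1)·488.12² = 79·238261.1344 = 18822629.6176
3: (76−1)·1866.45² = 75·3483635.6025 = 261272670.1875
4: (120−1)·2222.43² = 119·4939195.1049 = 587764217.4831
Numerator = 1015648476.4192; denominator = Σ(nₕ−1) = 383.
s²ₚ = 1015648476.4192/383 = 2651823.698... → 2651823.7.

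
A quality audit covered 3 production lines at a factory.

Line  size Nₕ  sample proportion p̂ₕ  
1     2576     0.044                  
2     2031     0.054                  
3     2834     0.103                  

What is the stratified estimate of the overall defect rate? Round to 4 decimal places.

N = 2576 + 2031 + 2834 = 7441.
Overall proportion = Σ (Nₕ/N)·p̂ₕ.
Σ Nₕp̂ₕ = 113.344 + 109.674 + 291.902 = 514.92.
514.92 / 7441 = 0.069200... → 0.0692.

0.0692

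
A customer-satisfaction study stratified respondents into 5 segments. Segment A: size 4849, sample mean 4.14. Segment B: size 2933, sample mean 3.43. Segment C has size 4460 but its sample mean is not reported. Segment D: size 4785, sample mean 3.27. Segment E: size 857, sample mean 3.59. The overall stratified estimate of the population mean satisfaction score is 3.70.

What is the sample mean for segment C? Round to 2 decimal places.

3.88

N = 4849 + 2933 + 4460 + 4785 + 857 = 17884.
Overall total = μ·N = 3.70·17884 = 66170.8.
Subtract the known strata: 4849·4.14 + 2933·3.43 + 4785·3.27 + 857·3.59 = 48858.63.
Remaining total for segment C: 66170.8 − 48858.63 = 17312.17.
Divide by its size: 17312.17 / 4460 = 3.8817... → 3.88.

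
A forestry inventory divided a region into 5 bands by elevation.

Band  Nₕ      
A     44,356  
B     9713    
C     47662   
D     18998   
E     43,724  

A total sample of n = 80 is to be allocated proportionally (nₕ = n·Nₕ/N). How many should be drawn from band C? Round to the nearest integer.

23

N = 44356 + 9713 + 47662 + 18998 + 43724 = 164453.
n_C = 80·47662/164453 = 23.186... → 23.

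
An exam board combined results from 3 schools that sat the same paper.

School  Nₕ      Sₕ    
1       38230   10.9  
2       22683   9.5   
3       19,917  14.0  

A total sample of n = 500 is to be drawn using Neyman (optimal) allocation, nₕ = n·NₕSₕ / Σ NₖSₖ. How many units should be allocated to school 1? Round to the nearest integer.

229

1: NₕSₕ = 38230·10.9 = 416707
2: NₕSₕ = 22683·9.5 = 215488.5
3: NₕSₕ = 19917·14.0 = 278838
Σ NₕSₕ = 911033.5.
n_1 = 500·416707/911033.5 = 228.700... → 229.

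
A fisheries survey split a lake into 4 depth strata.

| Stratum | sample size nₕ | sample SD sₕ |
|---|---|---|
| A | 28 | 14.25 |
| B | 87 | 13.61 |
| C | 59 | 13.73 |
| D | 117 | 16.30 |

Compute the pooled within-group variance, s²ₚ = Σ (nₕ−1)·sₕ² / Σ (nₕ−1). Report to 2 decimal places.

220.09

Degrees of freedom: 27 + 86 + 58 + 116 = 287.
Σ(nₕ−1)sₕ² = 27·203.0625 + 86·185.2321 + 58·188.5129 + 116·265.69 = 63166.4363.
s²ₚ = 63166.4363 / 287 = 220.0921... → 220.09.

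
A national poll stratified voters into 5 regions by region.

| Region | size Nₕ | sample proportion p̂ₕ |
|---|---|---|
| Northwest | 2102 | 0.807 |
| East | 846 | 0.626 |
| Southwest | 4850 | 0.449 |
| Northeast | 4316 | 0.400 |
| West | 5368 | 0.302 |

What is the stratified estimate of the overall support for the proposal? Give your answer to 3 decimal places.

0.443

N = 2102 + 846 + 4850 + 4316 + 5368 = 17482.
Overall proportion = Σ (Nₕ/N)·p̂ₕ.
Σ Nₕp̂ₕ = 1696.314 + 529.596 + 2177.65 + 1726.4 + 1621.136 = 7751.096.
7751.096 / 17482 = 0.44338... → 0.443.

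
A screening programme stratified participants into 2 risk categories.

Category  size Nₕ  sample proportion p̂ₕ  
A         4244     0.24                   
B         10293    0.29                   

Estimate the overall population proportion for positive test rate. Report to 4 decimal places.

N = 4244 + 10293 = 14537.
Overall proportion = Σ (Nₕ/N)·p̂ₕ.
Σ Nₕp̂ₕ = 1018.56 + 2984.97 = 4003.53.
4003.53 / 14537 = 0.275403... → 0.2754.

0.2754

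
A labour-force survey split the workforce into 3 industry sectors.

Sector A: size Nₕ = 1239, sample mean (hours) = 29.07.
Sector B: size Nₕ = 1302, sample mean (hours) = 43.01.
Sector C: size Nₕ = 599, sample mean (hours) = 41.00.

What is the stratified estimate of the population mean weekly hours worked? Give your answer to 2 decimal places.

37.13

N = 3140; weights Wₕ = Nₕ/N = (0.3946, 0.4146, 0.1908).
x̄_st = Σ Wₕ·x̄ₕ = 0.3946·29.07 + 0.4146·43.01 + 0.1908·41.00 ≈ 37.1260...
→ 37.13.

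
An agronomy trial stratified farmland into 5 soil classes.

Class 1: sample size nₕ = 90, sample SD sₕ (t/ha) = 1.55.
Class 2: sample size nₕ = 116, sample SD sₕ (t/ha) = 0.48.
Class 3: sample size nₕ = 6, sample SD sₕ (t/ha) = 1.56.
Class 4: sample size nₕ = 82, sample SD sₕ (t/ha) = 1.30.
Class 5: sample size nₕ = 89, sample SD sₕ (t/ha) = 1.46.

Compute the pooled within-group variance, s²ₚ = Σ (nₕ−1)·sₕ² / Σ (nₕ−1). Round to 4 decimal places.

1.5263

1: (90−1)·1.55² = 89·2.4025 = 213.8225
2: (116−1)·0.48² = 115·0.2304 = 26.496
3: (6−1)·1.56² = 5·2.4336 = 12.168
4: (82−1)·1.30² = 81·1.69 = 136.89
5: (89−1)·1.46² = 88·2.1316 = 187.5808
Numerator = 576.9573; denominator = Σ(nₕ−1) = 378.
s²ₚ = 576.9573/378 = 1.526342... → 1.5263.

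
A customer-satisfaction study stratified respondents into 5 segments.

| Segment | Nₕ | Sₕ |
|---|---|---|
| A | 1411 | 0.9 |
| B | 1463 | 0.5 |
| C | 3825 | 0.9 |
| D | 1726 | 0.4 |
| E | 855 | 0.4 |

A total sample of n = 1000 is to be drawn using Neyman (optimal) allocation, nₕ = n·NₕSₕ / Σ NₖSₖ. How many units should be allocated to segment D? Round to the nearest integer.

A: NₕSₕ = 1411·0.9 = 1269.9
B: NₕSₕ = 1463·0.5 = 731.5
C: NₕSₕ = 3825·0.9 = 3442.5
D: NₕSₕ = 1726·0.4 = 690.4
E: NₕSₕ = 855·0.4 = 342
Σ NₕSₕ = 6476.3.
n_D = 1000·690.4/6476.3 = 106.604... → 107.

107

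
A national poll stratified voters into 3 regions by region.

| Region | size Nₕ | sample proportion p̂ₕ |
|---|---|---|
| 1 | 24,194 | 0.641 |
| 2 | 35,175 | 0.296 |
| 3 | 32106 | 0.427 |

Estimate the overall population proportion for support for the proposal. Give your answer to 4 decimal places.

0.4332

Wₕ = Nₕ/N with N = 91475: 0.2645, 0.3845, 0.3510.
p̂_st = 0.2645·0.641 + 0.3845·0.296 + 0.3510·0.427 ≈ 0.433227... → 0.4332.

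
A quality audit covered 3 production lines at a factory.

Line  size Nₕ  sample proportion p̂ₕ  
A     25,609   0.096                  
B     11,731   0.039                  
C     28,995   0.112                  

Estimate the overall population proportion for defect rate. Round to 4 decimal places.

N = 25609 + 11731 + 28995 = 66335.
Overall proportion = Σ (Nₕ/N)·p̂ₕ.
Σ Nₕp̂ₕ = 2458.464 + 457.509 + 3247.44 = 6163.413.
6163.413 / 66335 = 0.092913... → 0.0929.

0.0929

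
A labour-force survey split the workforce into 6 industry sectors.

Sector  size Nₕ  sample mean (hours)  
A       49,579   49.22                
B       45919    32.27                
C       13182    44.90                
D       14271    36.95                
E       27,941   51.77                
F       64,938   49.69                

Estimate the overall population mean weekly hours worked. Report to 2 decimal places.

N = 49579 + 45919 + 13182 + 14271 + 27941 + 64938 = 215830.
Weight each subgroup mean by Nₕ/N and sum.
Σ Nₕx̄ₕ = 49579·49.22 + 45919·32.27 + 13182·44.90 + 14271·36.95 + 27941·51.77 + 64938·49.69 = 2440278.38 + 1481806.13 + 591871.8 + 527313.45 + 1446505.57 + 3226769.22 = 9714544.55.
Divide by N: 9714544.55 / 215830 = 45.0102... → 45.01.

45.01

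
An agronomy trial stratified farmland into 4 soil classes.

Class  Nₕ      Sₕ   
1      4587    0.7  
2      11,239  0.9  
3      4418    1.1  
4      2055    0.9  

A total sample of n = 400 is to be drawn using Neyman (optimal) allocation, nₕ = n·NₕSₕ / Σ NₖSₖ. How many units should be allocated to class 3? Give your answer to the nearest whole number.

97

1: NₕSₕ = 4587·0.7 = 3210.9
2: NₕSₕ = 11239·0.9 = 10115.1
3: NₕSₕ = 4418·1.1 = 4859.8
4: NₕSₕ = 2055·0.9 = 1849.5
Σ NₕSₕ = 20035.3.
n_3 = 400·4859.8/20035.3 = 97.025... → 97.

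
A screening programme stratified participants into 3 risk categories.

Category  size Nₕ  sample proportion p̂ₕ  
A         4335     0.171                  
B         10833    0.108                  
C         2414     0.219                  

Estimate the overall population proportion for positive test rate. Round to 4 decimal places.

0.1388

Wₕ = Nₕ/N with N = 17582: 0.2466, 0.6161, 0.1373.
p̂_st = 0.2466·0.171 + 0.6161·0.108 + 0.1373·0.219 ≈ 0.138773... → 0.1388.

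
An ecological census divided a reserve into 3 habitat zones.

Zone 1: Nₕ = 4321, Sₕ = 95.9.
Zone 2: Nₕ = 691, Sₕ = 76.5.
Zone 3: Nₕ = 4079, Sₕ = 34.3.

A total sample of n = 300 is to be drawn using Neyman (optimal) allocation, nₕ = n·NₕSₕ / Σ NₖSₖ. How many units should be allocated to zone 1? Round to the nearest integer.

Σ NₕSₕ = 4321·95.9 + 691·76.5 + 4079·34.3 = 607155.1.
Share for 1: 414383.9/607155.1 = 0.68250.
n_1 = 300 × 0.68250 = 204.750... → 205.

205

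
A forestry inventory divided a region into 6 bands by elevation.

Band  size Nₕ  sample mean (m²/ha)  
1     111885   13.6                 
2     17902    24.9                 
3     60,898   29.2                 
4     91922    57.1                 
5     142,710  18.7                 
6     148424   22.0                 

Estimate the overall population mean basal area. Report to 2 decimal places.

N = 573741; weights Wₕ = Nₕ/N = (0.1950, 0.0312, 0.1061, 0.1602, 0.2487, 0.2587).
x̄_st = Σ Wₕ·x̄ₕ = 0.1950·13.6 + 0.0312·24.9 + 0.1061·29.2 + 0.1602·57.1 + 0.2487·18.7 + 0.2587·22.0 ≈ 26.0194...
→ 26.02.

26.02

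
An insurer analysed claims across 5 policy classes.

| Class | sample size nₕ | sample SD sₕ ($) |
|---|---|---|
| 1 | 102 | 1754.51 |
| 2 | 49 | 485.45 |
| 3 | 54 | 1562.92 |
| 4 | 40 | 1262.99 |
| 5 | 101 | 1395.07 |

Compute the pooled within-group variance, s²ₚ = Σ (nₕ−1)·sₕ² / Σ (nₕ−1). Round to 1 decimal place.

1: (102−1)·1754.51² = 101·3078305.3401 = 310908839.3501
2: (49−1)·485.45² = 48·235661.7025 = 11311761.72
3: (54−1)·1562.92² = 53·2442718.9264 = 129464103.0992
4: (40−1)·1262.99² = 39·1595143.7401 = 62210605.8639
5: (101−1)·1395.07² = 100·1946220.3049 = 194622030.49
Numerator = 708517340.5232; denominator = Σ(nₕ−1) = 341.
s²ₚ = 708517340.5232/341 = 2077763.462... → 2077763.5.

2077763.5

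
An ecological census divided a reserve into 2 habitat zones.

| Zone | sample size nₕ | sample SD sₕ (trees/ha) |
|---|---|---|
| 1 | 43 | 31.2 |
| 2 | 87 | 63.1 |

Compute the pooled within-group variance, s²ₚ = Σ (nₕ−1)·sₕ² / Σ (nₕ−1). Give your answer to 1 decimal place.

Degrees of freedom: 42 + 86 = 128.
Σ(nₕ−1)sₕ² = 42·973.44 + 86·3981.61 = 383302.94.
s²ₚ = 383302.94 / 128 = 2994.554... → 2994.6.

2994.6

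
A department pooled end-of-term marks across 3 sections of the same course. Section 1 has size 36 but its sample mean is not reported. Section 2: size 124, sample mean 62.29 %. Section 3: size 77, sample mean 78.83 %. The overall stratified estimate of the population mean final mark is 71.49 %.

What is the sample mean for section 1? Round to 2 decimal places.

Σ Nₕx̄ₕ = N·μ, so 36·x̄_1 = 237·71.49 − (124·62.29 + 77·78.83).
= 16943.13 − 13793.87 = 3149.26.
x̄_1 = 3149.26 / 36 = 87.4794... → 87.48.

87.48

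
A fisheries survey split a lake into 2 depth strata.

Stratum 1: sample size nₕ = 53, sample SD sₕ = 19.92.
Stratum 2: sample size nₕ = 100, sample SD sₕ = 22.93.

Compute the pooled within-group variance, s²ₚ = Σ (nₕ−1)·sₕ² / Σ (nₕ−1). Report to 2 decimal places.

1: (53−1)·19.92² = 52·396.8064 = 20633.9328
2: (100−1)·22.93² = 99·525.7849 = 52052.7051
Numerator = 72686.6379; denominator = Σ(nₕ−1) = 151.
s²ₚ = 72686.6379/151 = 481.3685... → 481.37.

481.37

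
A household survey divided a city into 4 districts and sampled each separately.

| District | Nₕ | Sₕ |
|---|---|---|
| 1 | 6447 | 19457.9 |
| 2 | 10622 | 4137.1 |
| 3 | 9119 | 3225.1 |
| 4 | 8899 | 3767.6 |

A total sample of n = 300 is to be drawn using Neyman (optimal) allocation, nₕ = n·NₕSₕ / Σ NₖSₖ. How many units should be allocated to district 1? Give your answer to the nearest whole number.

162

1: NₕSₕ = 6447·19457.9 = 125445081.3
2: NₕSₕ = 10622·4137.1 = 43944276.2
3: NₕSₕ = 9119·3225.1 = 29409686.9
4: NₕSₕ = 8899·3767.6 = 33527872.4
Σ NₕSₕ = 232326916.8.
n_1 = 300·125445081.3/232326916.8 = 161.985... → 162.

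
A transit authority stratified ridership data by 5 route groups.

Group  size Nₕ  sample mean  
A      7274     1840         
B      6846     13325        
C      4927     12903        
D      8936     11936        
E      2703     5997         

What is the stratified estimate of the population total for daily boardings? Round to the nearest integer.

291050178

A: 7274·1840 = 13384160
B: 6846·13325 = 91222950
C: 4927·12903 = 63573081
D: 8936·11936 = 106660096
E: 2703·5997 = 16209891
τ̂ = Σ Nₕx̄ₕ = 291050178.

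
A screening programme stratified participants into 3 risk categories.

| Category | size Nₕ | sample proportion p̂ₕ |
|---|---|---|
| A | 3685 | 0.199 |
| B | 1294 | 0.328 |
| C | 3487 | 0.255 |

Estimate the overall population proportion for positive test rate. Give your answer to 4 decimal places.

Wₕ = Nₕ/N with N = 8466: 0.4353, 0.1528, 0.4119.
p̂_st = 0.4353·0.199 + 0.1528·0.328 + 0.4119·0.255 ≈ 0.241783... → 0.2418.

0.2418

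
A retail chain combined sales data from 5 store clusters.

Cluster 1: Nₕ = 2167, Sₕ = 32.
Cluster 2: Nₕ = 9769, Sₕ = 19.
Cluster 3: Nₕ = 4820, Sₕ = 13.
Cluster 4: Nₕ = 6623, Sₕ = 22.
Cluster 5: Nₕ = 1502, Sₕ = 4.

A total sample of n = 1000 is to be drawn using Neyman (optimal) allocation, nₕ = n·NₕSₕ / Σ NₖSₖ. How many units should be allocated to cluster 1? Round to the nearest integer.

148

Σ NₕSₕ = 2167·32 + 9769·19 + 4820·13 + 6623·22 + 1502·4 = 469329.
Share for 1: 69344/469329 = 0.14775.
n_1 = 1000 × 0.14775 = 147.751... → 148.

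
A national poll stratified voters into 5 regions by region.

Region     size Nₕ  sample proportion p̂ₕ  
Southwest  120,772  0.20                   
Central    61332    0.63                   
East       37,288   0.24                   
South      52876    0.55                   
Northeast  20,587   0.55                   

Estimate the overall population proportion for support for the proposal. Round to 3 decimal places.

N = 120772 + 61332 + 37288 + 52876 + 20587 = 292855.
Overall proportion = Σ (Nₕ/N)·p̂ₕ.
Σ Nₕp̂ₕ = 24154.4 + 38639.16 + 8949.12 + 29081.8 + 11322.85 = 112147.33.
112147.33 / 292855 = 0.38294... → 0.383.

0.383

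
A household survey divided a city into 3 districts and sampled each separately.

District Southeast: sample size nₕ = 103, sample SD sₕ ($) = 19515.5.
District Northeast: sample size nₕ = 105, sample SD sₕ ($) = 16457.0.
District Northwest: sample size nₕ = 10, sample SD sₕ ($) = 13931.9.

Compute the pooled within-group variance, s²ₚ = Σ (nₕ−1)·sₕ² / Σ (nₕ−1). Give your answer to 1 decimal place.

Degrees of freedom: 102 + 104 + 9 = 215.
Σ(nₕ−1)sₕ² = 102·380854740.25 + 104·270832849 + 9·194097837.61 = 68760680339.99.
s²ₚ = 68760680339.99 / 215 = 319817117.860... → 319817117.9.

319817117.9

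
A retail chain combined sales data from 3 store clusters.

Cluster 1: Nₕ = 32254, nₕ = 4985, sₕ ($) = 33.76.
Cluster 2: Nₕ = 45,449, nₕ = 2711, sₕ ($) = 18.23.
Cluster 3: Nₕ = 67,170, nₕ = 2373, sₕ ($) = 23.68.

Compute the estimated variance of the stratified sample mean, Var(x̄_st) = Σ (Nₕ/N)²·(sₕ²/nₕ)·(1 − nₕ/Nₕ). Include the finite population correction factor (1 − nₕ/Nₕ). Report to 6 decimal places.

N = 144873; Wₕ = Nₕ/N.
cluster 1: (32254/144873)²·33.76²/4985·(1 − 4985/32254) = 0.009581149
cluster 2: (45449/144873)²·18.23²/2711·(1 − 2711/45449) = 0.011345077
cluster 3: (67170/144873)²·23.68²/2373·(1 − 2373/67170) = 0.049002812
Sum = 0.069929037 → 0.069929.

0.069929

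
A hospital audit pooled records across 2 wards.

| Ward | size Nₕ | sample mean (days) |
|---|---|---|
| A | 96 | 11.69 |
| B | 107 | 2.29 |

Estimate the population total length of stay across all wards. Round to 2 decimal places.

Population total = Σ Nₕ·x̄ₕ (each stratum's size times its mean).
96·11.69 + 107·2.29 = 1122.24 + 245.03 = 1367.27.

1367.27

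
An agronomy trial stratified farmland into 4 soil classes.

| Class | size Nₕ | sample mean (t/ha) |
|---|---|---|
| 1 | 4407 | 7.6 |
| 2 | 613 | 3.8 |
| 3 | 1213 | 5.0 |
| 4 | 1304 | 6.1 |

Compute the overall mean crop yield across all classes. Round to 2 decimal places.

x̄_st = (Σ Nₕx̄ₕ) / (Σ Nₕ) = (4407·7.6 + 613·3.8 + 1213·5.0 + 1304·6.1) / 7537
= 49842 / 7537 = 6.6130... → 6.61.

6.61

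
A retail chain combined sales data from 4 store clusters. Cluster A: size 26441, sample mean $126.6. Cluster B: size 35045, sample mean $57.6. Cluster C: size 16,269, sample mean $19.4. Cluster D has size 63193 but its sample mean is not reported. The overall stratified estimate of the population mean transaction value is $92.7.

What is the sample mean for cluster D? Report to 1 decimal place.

N = 26441 + 35045 + 16269 + 63193 = 140948.
Overall total = μ·N = 92.7·140948 = 13065879.6.
Subtract the known strata: 26441·126.6 + 35045·57.6 + 16269·19.4 = 5681641.2.
Remaining total for cluster D: 13065879.6 − 5681641.2 = 7384238.4.
Divide by its size: 7384238.4 / 63193 = 116.852... → 116.9.

116.9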